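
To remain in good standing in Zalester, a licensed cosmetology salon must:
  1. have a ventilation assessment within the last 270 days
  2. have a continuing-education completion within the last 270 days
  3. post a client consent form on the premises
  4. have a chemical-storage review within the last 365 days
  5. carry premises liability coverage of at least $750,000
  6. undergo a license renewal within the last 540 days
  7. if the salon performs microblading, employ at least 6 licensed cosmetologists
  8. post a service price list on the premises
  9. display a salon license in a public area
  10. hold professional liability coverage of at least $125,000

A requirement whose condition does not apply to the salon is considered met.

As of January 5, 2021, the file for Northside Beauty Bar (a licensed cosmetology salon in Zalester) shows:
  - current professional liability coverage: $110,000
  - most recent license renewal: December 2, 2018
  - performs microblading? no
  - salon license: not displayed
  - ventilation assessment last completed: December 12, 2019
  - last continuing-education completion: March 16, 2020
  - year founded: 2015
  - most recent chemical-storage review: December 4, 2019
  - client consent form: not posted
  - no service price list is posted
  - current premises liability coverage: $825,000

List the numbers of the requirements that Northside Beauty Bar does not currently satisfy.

1. ventilation assessment 390 days ago vs limit 270 → not met
2. continuing-education completion 295 days ago vs limit 270 → not met
3. client consent form absent → not met
4. chemical-storage review 398 days ago vs limit 365 → not met
5. premises liability coverage $825,000 ≥ $750,000 → met
6. license renewal 765 days ago vs limit 540 → not met
7. condition 'performs microblading' does not hold → requirement n/a → met
8. service price list absent → not met
9. salon license absent → not met
10. professional liability coverage $110,000 < $125,000 → not met
Not met: 1, 2, 3, 4, 6, 8, 9, 10

1, 2, 3, 4, 6, 8, 9, 10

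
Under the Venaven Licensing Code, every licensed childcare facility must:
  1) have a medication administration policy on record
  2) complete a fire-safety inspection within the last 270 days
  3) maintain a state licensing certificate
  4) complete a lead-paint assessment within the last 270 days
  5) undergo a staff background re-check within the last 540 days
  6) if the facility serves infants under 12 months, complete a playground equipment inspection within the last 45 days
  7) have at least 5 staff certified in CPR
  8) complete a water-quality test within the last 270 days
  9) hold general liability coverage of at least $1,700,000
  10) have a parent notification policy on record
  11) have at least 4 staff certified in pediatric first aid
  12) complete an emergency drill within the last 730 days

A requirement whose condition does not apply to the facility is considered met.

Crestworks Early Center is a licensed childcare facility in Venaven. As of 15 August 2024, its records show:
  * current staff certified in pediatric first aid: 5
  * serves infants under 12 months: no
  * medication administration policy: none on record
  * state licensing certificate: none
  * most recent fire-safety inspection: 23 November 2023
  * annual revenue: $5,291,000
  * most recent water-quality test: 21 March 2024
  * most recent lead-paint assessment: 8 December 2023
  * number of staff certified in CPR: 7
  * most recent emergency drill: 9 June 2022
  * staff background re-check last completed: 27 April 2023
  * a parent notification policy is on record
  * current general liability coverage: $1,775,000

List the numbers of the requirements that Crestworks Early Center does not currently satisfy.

1, 3, 12

1. medication administration policy absent → not met
2. fire-safety inspection 266 days ago vs limit 270 → met
3. state licensing certificate absent → not met
4. lead-paint assessment 251 days ago vs limit 270 → met
5. staff background re-check 476 days ago vs limit 540 → met
6. condition 'serves infants under 12 months' does not hold → requirement n/a → met
7. staff certified in CPR 7 ≥ 5 → met
8. water-quality test 147 days ago vs limit 270 → met
9. general liability coverage $1,775,000 ≥ $1,700,000 → met
10. parent notification policy present → met
11. staff certified in pediatric first aid 5 ≥ 4 → met
12. emergency drill 798 days ago vs limit 730 → not met
Not met: 1, 3, 12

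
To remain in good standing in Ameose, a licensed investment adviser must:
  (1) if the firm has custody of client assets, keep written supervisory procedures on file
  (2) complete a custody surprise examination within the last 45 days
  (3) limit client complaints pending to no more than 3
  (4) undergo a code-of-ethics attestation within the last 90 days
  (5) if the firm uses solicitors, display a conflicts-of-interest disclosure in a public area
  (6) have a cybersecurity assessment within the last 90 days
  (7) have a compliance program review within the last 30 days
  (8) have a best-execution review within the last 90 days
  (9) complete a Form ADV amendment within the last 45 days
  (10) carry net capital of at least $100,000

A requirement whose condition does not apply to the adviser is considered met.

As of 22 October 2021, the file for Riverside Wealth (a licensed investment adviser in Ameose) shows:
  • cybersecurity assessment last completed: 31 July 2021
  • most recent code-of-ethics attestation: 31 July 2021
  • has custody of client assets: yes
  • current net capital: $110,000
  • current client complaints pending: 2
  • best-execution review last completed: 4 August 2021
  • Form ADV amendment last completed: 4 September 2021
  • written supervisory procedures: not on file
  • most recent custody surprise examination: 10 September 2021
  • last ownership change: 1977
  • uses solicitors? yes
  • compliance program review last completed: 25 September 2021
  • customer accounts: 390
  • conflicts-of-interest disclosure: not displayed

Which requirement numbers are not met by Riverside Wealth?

1. condition 'has custody of client assets' holds; written supervisory procedures absent → not met
2. custody surprise examination 42 days ago vs limit 45 → met
3. client complaints pending 2 ≤ 3 → met
4. code-of-ethics attestation 83 days ago vs limit 90 → met
5. condition 'uses solicitors' holds; conflicts-of-interest disclosure absent → not met
6. cybersecurity assessment 83 days ago vs limit 90 → met
7. compliance program review 27 days ago vs limit 30 → met
8. best-execution review 79 days ago vs limit 90 → met
9. Form ADV amendment 48 days ago vs limit 45 → not met
10. net capital $110,000 ≥ $100,000 → met
Not met: 1, 5, 9

1, 5, 9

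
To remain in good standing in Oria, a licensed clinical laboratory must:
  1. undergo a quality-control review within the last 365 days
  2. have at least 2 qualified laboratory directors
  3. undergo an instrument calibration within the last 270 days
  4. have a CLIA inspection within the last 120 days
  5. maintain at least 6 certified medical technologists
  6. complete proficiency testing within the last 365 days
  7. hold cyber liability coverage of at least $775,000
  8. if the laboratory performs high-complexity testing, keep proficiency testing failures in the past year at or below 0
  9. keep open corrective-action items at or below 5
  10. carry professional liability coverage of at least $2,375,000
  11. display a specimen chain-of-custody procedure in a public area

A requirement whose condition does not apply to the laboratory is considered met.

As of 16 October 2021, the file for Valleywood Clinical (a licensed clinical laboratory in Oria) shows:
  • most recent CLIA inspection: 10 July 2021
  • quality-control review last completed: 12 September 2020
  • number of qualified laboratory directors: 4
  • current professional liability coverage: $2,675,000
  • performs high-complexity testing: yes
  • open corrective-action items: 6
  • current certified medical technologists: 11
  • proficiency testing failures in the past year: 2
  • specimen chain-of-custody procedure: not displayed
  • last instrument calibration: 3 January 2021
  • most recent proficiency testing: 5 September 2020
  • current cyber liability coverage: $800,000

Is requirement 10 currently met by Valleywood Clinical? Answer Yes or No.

10. professional liability coverage $2,675,000 ≥ $2,375,000 → met

Yes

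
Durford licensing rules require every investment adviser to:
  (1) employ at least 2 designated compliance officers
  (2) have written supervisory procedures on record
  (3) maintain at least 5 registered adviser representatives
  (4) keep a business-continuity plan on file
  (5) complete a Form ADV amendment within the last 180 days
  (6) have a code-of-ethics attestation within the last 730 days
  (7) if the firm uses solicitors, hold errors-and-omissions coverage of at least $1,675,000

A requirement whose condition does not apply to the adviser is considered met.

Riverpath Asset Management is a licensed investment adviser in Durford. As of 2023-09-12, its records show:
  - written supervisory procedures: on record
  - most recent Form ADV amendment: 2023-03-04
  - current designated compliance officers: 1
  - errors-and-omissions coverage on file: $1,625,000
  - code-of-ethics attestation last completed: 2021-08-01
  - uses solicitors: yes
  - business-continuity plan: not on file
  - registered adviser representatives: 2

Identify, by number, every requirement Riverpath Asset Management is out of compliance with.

1. designated compliance officers 1 < 2 → not met
2. written supervisory procedures present → met
3. registered adviser representatives 2 < 5 → not met
4. business-continuity plan absent → not met
5. Form ADV amendment 192 days ago vs limit 180 → not met
6. code-of-ethics attestation 772 days ago vs limit 730 → not met
7. condition 'uses solicitors' holds; errors-and-omissions coverage $1,625,000 < $1,675,000 → not met
Not met: 1, 3, 4, 5, 6, 7

1, 3, 4, 5, 6, 7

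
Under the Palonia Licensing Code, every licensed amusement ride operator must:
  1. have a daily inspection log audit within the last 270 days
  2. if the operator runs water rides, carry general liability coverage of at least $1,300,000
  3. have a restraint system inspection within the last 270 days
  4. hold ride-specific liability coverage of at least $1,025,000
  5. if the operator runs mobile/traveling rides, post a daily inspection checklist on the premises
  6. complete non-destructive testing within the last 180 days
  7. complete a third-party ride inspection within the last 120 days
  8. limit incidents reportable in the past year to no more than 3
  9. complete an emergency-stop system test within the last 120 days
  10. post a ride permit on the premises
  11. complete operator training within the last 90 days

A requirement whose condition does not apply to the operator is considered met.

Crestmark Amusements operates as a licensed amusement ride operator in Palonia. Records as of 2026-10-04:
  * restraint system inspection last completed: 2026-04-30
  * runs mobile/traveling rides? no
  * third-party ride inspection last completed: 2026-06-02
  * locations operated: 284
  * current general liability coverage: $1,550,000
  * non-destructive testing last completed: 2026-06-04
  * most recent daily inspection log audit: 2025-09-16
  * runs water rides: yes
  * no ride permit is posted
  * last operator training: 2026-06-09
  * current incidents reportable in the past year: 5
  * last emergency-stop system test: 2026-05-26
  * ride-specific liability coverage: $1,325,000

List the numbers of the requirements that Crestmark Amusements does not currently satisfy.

1, 7, 8, 9, 10, 11

1. daily inspection log audit 383 days ago vs limit 270 → not met
2. condition 'runs water rides' holds; general liability coverage $1,550,000 ≥ $1,300,000 → met
3. restraint system inspection 157 days ago vs limit 270 → met
4. ride-specific liability coverage $1,325,000 ≥ $1,025,000 → met
5. condition 'runs mobile/traveling rides' does not hold → requirement n/a → met
6. non-destructive testing 122 days ago vs limit 180 → met
7. third-party ride inspection 124 days ago vs limit 120 → not met
8. incidents reportable in the past year 5 > 3 → not met
9. emergency-stop system test 131 days ago vs limit 120 → not met
10. ride permit absent → not met
11. operator training 117 days ago vs limit 90 → not met
Not met: 1, 7, 8, 9, 10, 11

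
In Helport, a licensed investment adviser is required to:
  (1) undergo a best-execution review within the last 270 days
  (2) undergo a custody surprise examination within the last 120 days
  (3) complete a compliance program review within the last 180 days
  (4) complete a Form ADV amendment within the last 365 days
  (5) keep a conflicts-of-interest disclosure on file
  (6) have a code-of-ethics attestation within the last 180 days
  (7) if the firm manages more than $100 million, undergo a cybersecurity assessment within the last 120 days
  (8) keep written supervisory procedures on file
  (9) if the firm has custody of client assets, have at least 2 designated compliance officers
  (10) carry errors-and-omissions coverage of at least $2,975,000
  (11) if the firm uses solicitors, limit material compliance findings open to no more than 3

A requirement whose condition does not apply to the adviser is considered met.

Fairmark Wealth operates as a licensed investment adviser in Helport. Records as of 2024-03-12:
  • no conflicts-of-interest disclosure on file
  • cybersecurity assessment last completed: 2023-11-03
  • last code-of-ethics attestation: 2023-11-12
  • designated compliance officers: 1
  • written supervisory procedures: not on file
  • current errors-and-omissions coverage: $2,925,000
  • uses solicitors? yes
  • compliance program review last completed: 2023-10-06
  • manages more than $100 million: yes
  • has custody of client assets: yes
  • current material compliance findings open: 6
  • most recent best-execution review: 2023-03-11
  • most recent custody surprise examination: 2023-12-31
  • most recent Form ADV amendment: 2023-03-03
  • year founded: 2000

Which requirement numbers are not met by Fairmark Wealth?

1. best-execution review 367 days ago vs limit 270 → not met
2. custody surprise examination 72 days ago vs limit 120 → met
3. compliance program review 158 days ago vs limit 180 → met
4. Form ADV amendment 375 days ago vs limit 365 → not met
5. conflicts-of-interest disclosure absent → not met
6. code-of-ethics attestation 121 days ago vs limit 180 → met
7. condition 'manages more than $100 million' holds; cybersecurity assessment 130 days ago vs limit 120 → not met
8. written supervisory procedures absent → not met
9. condition 'has custody of client assets' holds; designated compliance officers 1 < 2 → not met
10. errors-and-omissions coverage $2,925,000 < $2,975,000 → not met
11. condition 'uses solicitors' holds; material compliance findings open 6 > 3 → not met
Not met: 1, 4, 5, 7, 8, 9, 10, 11

1, 4, 5, 7, 8, 9, 10, 11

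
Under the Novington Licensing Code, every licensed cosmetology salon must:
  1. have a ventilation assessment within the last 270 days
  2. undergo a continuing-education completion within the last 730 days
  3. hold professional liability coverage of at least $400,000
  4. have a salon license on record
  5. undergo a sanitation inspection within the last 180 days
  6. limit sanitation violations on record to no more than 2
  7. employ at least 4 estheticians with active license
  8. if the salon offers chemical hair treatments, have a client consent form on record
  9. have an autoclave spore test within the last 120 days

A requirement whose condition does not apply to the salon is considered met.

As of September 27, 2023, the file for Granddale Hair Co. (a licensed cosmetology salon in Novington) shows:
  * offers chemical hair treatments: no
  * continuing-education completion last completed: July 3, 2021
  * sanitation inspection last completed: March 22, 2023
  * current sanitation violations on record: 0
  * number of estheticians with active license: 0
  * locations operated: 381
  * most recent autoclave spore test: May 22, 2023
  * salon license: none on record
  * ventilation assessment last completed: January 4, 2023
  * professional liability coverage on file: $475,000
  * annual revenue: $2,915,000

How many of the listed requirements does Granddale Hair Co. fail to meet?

1. ventilation assessment 266 days ago vs limit 270 → met
2. continuing-education completion 816 days ago vs limit 730 → not met
3. professional liability coverage $475,000 ≥ $400,000 → met
4. salon license absent → not met
5. sanitation inspection 189 days ago vs limit 180 → not met
6. sanitation violations on record 0 ≤ 2 → met
7. estheticians with active license 0 < 4 → not met
8. condition 'offers chemical hair treatments' does not hold → requirement n/a → met
9. autoclave spore test 128 days ago vs limit 120 → not met
Not met: 5 of 9

5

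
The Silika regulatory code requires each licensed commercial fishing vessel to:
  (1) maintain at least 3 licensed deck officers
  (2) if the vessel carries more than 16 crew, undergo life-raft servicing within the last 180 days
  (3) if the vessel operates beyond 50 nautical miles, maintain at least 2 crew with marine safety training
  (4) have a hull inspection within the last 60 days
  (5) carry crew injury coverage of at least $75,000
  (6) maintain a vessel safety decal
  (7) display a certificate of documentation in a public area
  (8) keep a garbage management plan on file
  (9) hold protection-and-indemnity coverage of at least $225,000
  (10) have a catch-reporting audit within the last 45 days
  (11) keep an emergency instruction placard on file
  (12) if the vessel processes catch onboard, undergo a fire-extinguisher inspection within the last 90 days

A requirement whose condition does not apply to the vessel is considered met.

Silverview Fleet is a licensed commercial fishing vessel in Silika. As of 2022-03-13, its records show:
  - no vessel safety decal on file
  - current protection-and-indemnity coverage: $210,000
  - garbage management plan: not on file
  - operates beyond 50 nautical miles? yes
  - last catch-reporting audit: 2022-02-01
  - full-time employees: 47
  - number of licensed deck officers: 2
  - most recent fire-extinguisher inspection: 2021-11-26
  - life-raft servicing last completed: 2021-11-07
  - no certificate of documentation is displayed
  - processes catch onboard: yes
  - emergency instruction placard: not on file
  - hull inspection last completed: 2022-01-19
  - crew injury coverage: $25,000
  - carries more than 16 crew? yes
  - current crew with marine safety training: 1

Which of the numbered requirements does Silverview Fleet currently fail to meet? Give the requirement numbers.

1, 3, 5, 6, 7, 8, 9, 11, 12

1. licensed deck officers 2 < 3 → not met
2. condition 'carries more than 16 crew' holds; life-raft servicing 126 days ago vs limit 180 → met
3. condition 'operates beyond 50 nautical miles' holds; crew with marine safety training 1 < 2 → not met
4. hull inspection 53 days ago vs limit 60 → met
5. crew injury coverage $25,000 < $75,000 → not met
6. vessel safety decal absent → not met
7. certificate of documentation absent → not met
8. garbage management plan absent → not met
9. protection-and-indemnity coverage $210,000 < $225,000 → not met
10. catch-reporting audit 40 days ago vs limit 45 → met
11. emergency instruction placard absent → not met
12. condition 'processes catch onboard' holds; fire-extinguisher inspection 107 days ago vs limit 90 → not met
Not met: 1, 3, 5, 6, 7, 8, 9, 11, 12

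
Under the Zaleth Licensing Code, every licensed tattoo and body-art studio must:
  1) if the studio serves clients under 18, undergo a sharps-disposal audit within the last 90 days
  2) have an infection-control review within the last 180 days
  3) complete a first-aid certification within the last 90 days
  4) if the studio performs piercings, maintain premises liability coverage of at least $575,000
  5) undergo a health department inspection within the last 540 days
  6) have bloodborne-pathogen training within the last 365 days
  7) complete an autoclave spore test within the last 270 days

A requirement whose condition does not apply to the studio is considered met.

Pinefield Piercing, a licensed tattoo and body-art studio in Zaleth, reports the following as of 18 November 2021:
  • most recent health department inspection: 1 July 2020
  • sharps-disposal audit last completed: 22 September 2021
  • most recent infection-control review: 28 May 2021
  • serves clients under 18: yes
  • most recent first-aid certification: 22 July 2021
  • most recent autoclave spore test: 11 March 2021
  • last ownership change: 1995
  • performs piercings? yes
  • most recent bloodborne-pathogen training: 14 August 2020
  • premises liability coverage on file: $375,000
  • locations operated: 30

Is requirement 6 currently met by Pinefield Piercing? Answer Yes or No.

No

6. bloodborne-pathogen training 461 days ago vs limit 365 → not met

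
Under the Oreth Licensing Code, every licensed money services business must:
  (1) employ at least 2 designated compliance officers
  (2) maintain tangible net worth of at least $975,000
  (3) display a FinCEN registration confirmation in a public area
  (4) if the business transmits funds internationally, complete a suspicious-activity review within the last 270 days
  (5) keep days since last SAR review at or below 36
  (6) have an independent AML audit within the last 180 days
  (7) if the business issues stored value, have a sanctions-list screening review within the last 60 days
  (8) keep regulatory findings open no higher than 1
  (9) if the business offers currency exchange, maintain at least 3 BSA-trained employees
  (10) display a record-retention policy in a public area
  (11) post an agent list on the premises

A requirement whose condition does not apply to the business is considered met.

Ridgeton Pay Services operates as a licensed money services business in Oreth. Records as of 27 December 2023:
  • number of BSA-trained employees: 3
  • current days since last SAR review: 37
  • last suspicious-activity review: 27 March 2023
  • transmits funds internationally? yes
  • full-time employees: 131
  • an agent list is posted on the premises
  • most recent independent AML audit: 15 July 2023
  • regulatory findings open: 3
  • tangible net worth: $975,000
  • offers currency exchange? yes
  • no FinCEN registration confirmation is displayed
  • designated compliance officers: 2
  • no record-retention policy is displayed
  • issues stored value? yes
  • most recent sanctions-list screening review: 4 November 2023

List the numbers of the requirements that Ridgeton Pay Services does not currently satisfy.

1. designated compliance officers 2 ≥ 2 → met
2. tangible net worth $975,000 ≥ $975,000 → met
3. FinCEN registration confirmation absent → not met
4. condition 'transmits funds internationally' holds; suspicious-activity review 275 days ago vs limit 270 → not met
5. days since last SAR review 37 > 36 → not met
6. independent AML audit 165 days ago vs limit 180 → met
7. condition 'issues stored value' holds; sanctions-list screening review 53 days ago vs limit 60 → met
8. regulatory findings open 3 > 1 → not met
9. condition 'offers currency exchange' holds; BSA-trained employees 3 ≥ 3 → met
10. record-retention policy absent → not met
11. agent list present → met
Not met: 3, 4, 5, 8, 10

3, 4, 5, 8, 10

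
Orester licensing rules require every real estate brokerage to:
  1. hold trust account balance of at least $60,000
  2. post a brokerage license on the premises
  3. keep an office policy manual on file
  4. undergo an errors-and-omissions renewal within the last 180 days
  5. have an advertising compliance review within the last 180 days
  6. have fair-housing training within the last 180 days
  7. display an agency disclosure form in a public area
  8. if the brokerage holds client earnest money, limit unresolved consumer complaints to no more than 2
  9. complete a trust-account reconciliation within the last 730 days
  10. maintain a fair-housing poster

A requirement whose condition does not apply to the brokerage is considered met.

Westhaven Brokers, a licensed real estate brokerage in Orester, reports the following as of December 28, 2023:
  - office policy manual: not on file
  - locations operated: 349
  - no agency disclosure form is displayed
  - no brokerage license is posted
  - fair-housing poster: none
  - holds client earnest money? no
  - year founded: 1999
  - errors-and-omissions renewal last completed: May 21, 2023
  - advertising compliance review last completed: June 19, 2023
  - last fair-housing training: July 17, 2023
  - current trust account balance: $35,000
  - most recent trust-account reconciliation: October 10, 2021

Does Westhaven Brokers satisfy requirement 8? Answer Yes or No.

8. condition 'holds client earnest money' does not hold → requirement n/a → met

Yes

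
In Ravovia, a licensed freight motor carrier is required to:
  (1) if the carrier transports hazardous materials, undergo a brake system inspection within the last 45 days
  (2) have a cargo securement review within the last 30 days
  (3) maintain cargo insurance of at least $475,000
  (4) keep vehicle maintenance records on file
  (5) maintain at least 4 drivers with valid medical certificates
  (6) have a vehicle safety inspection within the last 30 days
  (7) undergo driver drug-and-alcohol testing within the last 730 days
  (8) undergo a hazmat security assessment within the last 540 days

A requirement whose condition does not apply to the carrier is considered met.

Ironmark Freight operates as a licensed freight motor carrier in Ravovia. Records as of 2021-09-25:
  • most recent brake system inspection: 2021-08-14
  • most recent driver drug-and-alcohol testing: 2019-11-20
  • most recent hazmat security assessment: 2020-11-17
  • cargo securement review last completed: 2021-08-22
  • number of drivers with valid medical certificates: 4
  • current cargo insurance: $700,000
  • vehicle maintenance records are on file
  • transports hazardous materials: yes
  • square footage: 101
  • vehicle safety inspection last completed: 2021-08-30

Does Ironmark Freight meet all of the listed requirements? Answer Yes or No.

No

1. condition 'transports hazardous materials' holds; brake system inspection 42 days ago vs limit 45 → met
2. cargo securement review 34 days ago vs limit 30 → not met
3. cargo insurance $700,000 ≥ $475,000 → met
4. vehicle maintenance records present → met
5. drivers with valid medical certificates 4 ≥ 4 → met
6. vehicle safety inspection 26 days ago vs limit 30 → met
7. driver drug-and-alcohol testing 675 days ago vs limit 730 → met
8. hazmat security assessment 312 days ago vs limit 540 → met
Not met: 2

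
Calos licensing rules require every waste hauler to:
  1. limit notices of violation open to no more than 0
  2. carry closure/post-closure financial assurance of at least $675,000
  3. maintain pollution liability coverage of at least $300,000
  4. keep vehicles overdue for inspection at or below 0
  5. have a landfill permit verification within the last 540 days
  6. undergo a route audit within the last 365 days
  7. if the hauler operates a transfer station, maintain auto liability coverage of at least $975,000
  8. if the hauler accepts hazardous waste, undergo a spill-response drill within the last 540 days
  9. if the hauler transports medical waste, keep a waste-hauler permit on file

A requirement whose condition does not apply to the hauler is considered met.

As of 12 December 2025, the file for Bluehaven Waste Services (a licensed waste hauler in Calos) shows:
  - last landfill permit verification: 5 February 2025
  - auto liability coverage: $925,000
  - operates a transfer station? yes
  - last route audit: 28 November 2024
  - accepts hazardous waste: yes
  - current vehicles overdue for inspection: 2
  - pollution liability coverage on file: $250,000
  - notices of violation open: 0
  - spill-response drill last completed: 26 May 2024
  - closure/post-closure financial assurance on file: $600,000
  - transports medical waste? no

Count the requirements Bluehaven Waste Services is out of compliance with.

6

1. notices of violation open 0 ≤ 0 → met
2. closure/post-closure financial assurance $600,000 < $675,000 → not met
3. pollution liability coverage $250,000 < $300,000 → not met
4. vehicles overdue for inspection 2 > 0 → not met
5. landfill permit verification 310 days ago vs limit 540 → met
6. route audit 379 days ago vs limit 365 → not met
7. condition 'operates a transfer station' holds; auto liability coverage $925,000 < $975,000 → not met
8. condition 'accepts hazardous waste' holds; spill-response drill 565 days ago vs limit 540 → not met
9. condition 'transports medical waste' does not hold → requirement n/a → met
Not met: 6 of 9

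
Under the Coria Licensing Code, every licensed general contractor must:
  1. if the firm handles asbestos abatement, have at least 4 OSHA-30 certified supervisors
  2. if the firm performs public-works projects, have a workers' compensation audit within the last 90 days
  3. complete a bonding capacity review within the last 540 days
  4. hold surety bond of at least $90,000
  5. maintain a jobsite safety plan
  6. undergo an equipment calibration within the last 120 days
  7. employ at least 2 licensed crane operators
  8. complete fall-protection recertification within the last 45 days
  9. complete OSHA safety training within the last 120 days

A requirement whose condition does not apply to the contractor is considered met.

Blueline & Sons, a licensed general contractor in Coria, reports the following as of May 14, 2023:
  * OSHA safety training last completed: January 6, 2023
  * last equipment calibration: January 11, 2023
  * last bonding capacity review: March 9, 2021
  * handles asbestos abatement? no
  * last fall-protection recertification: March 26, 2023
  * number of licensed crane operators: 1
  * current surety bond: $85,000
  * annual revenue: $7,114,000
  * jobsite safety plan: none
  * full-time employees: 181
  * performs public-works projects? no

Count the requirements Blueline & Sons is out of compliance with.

7

1. condition 'handles asbestos abatement' does not hold → requirement n/a → met
2. condition 'performs public-works projects' does not hold → requirement n/a → met
3. bonding capacity review 796 days ago vs limit 540 → not met
4. surety bond $85,000 < $90,000 → not met
5. jobsite safety plan absent → not met
6. equipment calibration 123 days ago vs limit 120 → not met
7. licensed crane operators 1 < 2 → not met
8. fall-protection recertification 49 days ago vs limit 45 → not met
9. OSHA safety training 128 days ago vs limit 120 → not met
Not met: 7 of 9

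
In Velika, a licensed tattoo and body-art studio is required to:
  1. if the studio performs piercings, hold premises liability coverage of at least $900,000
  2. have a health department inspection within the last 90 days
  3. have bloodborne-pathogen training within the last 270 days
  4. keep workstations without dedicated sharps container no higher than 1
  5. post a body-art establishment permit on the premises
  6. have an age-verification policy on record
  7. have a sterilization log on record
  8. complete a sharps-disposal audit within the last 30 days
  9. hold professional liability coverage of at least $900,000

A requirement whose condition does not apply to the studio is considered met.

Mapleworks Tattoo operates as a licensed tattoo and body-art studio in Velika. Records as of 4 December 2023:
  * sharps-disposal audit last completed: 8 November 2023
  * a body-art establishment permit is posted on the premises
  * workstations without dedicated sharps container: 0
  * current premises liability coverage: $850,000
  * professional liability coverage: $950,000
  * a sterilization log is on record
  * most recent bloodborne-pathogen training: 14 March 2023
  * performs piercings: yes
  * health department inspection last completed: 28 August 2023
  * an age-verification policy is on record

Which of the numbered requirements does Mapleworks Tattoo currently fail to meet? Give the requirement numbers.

1. condition 'performs piercings' holds; premises liability coverage $850,000 < $900,000 → not met
2. health department inspection 98 days ago vs limit 90 → not met
3. bloodborne-pathogen training 265 days ago vs limit 270 → met
4. workstations without dedicated sharps container 0 ≤ 1 → met
5. body-art establishment permit present → met
6. age-verification policy present → met
7. sterilization log present → met
8. sharps-disposal audit 26 days ago vs limit 30 → met
9. professional liability coverage $950,000 ≥ $900,000 → met
Not met: 1, 2

1, 2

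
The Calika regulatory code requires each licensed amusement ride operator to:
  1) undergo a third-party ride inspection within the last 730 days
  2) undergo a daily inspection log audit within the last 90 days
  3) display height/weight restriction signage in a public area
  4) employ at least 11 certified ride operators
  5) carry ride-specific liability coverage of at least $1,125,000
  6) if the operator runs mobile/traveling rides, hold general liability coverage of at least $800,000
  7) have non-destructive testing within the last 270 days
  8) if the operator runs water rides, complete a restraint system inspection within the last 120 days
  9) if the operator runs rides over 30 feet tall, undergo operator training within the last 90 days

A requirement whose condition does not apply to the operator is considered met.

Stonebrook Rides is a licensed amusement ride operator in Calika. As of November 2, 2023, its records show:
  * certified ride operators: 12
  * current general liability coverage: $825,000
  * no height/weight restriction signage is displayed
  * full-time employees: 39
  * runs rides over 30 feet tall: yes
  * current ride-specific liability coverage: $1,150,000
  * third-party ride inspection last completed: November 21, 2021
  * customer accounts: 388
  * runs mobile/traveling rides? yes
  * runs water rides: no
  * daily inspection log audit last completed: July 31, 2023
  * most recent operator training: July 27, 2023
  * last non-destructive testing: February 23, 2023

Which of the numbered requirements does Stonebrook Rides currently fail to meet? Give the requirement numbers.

2, 3, 9

1. third-party ride inspection 711 days ago vs limit 730 → met
2. daily inspection log audit 94 days ago vs limit 90 → not met
3. height/weight restriction signage absent → not met
4. certified ride operators 12 ≥ 11 → met
5. ride-specific liability coverage $1,150,000 ≥ $1,125,000 → met
6. condition 'runs mobile/traveling rides' holds; general liability coverage $825,000 ≥ $800,000 → met
7. non-destructive testing 252 days ago vs limit 270 → met
8. condition 'runs water rides' does not hold → requirement n/a → met
9. condition 'runs rides over 30 feet tall' holds; operator training 98 days ago vs limit 90 → not met
Not met: 2, 3, 9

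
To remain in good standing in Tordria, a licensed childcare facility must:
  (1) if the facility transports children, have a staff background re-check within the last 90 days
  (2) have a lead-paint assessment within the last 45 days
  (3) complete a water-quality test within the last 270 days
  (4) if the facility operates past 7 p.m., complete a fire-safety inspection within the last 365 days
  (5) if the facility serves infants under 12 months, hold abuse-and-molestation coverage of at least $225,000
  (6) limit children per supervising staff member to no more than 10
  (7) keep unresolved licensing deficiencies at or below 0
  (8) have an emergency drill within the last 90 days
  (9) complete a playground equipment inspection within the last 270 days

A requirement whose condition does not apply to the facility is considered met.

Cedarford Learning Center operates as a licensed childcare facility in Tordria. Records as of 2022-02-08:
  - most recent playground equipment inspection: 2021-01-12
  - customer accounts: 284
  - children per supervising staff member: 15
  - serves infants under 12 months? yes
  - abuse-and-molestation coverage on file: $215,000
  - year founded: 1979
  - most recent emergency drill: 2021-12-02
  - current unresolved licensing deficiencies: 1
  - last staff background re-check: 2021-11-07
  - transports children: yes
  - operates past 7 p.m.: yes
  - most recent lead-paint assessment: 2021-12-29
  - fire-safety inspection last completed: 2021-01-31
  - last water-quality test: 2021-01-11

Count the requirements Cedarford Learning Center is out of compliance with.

7

1. condition 'transports children' holds; staff background re-check 93 days ago vs limit 90 → not met
2. lead-paint assessment 41 days ago vs limit 45 → met
3. water-quality test 393 days ago vs limit 270 → not met
4. condition 'operates past 7 p.m.' holds; fire-safety inspection 373 days ago vs limit 365 → not met
5. condition 'serves infants under 12 months' holds; abuse-and-molestation coverage $215,000 < $225,000 → not met
6. children per supervising staff member 15 > 10 → not met
7. unresolved licensing deficiencies 1 > 0 → not met
8. emergency drill 68 days ago vs limit 90 → met
9. playground equipment inspection 392 days ago vs limit 270 → not met
Not met: 7 of 9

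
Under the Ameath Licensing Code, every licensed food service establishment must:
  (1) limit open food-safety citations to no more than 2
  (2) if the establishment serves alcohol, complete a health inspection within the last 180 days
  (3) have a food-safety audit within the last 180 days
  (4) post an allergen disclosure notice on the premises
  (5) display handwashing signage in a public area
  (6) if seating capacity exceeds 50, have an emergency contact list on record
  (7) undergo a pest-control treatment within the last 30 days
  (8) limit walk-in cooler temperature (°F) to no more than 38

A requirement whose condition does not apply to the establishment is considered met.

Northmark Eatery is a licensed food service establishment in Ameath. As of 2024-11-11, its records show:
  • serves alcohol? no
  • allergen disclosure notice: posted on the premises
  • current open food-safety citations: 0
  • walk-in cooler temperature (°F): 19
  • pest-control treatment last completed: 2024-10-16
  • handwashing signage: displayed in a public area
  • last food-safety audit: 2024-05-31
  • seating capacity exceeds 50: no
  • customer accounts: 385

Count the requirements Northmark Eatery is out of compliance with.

1. open food-safety citations 0 ≤ 2 → met
2. condition 'serves alcohol' does not hold → requirement n/a → met
3. food-safety audit 164 days ago vs limit 180 → met
4. allergen disclosure notice present → met
5. handwashing signage present → met
6. condition 'seating capacity exceeds 50' does not hold → requirement n/a → met
7. pest-control treatment 26 days ago vs limit 30 → met
8. walk-in cooler temperature (°F) 19 ≤ 38 → met
Not met: 0 of 8

0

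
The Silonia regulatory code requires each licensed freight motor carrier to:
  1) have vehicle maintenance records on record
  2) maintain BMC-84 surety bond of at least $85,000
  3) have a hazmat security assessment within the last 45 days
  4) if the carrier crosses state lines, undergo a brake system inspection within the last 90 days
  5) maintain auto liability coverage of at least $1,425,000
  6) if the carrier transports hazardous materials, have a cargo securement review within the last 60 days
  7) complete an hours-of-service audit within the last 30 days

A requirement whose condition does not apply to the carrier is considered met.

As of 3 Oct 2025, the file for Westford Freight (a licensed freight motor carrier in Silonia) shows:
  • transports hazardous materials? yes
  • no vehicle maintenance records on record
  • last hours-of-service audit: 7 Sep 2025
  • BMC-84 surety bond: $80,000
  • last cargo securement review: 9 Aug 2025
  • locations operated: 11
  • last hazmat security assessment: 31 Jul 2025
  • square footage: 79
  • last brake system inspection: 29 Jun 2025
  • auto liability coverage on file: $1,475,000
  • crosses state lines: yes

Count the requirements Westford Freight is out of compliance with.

4

1. vehicle maintenance records absent → not met
2. BMC-84 surety bond $80,000 < $85,000 → not met
3. hazmat security assessment 64 days ago vs limit 45 → not met
4. condition 'crosses state lines' holds; brake system inspection 96 days ago vs limit 90 → not met
5. auto liability coverage $1,475,000 ≥ $1,425,000 → met
6. condition 'transports hazardous materials' holds; cargo securement review 55 days ago vs limit 60 → met
7. hours-of-service audit 26 days ago vs limit 30 → met
Not met: 4 of 7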